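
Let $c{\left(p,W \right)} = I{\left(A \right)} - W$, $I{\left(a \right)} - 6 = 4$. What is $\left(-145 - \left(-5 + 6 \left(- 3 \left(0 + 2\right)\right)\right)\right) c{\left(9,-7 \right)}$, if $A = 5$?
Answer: $-1768$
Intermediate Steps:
$I{\left(a \right)} = 10$ ($I{\left(a \right)} = 6 + 4 = 10$)
$c{\left(p,W \right)} = 10 - W$
$\left(-145 - \left(-5 + 6 \left(- 3 \left(0 + 2\right)\right)\right)\right) c{\left(9,-7 \right)} = \left(-145 - \left(-5 + 6 \left(- 3 \left(0 + 2\right)\right)\right)\right) \left(10 - -7\right) = \left(-145 - \left(-5 + 6 \left(\left(-3\right) 2\right)\right)\right) \left(10 + 7\right) = \left(-145 + \left(\left(-6\right) \left(-6\right) + 5\right)\right) 17 = \left(-145 + \left(36 + 5\right)\right) 17 = \left(-145 + 41\right) 17 = \left(-104\right) 17 = -1768$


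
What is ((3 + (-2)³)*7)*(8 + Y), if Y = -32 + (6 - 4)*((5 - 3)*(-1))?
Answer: 980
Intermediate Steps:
Y = -36 (Y = -32 + 2*(2*(-1)) = -32 + 2*(-2) = -32 - 4 = -36)
((3 + (-2)³)*7)*(8 + Y) = ((3 + (-2)³)*7)*(8 - 36) = ((3 - 8)*7)*(-28) = -5*7*(-28) = -35*(-28) = 980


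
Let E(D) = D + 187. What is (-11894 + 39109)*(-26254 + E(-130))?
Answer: -712951355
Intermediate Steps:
E(D) = 187 + D
(-11894 + 39109)*(-26254 + E(-130)) = (-11894 + 39109)*(-26254 + (187 - 130)) = 27215*(-26254 + 57) = 27215*(-26197) = -712951355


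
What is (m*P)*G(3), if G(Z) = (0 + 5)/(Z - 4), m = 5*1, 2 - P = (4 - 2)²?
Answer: 50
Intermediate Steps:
P = -2 (P = 2 - (4 - 2)² = 2 - 1*2² = 2 - 1*4 = 2 - 4 = -2)
m = 5
G(Z) = 5/(-4 + Z)
(m*P)*G(3) = (5*(-2))*(5/(-4 + 3)) = -50/(-1) = -50*(-1) = -10*(-5) = 50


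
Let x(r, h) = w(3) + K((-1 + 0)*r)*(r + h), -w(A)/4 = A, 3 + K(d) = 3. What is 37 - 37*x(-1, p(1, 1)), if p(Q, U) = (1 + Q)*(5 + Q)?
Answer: 481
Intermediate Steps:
K(d) = 0 (K(d) = -3 + 3 = 0)
w(A) = -4*A
x(r, h) = -12 (x(r, h) = -4*3 + 0*(r + h) = -12 + 0*(h + r) = -12 + 0 = -12)
37 - 37*x(-1, p(1, 1)) = 37 - 37*(-12) = 37 + 444 = 481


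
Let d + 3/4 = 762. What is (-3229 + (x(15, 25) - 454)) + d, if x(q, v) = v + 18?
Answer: -11515/4 ≈ -2878.8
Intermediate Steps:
d = 3045/4 (d = -3/4 + 762 = 3045/4 ≈ 761.25)
x(q, v) = 18 + v
(-3229 + (x(15, 25) - 454)) + d = (-3229 + ((18 + 25) - 454)) + 3045/4 = (-3229 + (43 - 454)) + 3045/4 = (-3229 - 411) + 3045/4 = -3640 + 3045/4 = -11515/4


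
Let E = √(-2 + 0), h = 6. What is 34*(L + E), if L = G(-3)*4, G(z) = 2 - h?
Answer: -544 + 34*I*√2 ≈ -544.0 + 48.083*I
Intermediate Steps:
G(z) = -4 (G(z) = 2 - 1*6 = 2 - 6 = -4)
L = -16 (L = -4*4 = -16)
E = I*√2 (E = √(-2) = I*√2 ≈ 1.4142*I)
34*(L + E) = 34*(-16 + I*√2) = -544 + 34*I*√2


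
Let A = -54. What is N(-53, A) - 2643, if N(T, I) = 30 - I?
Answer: -2559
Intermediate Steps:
N(-53, A) - 2643 = (30 - 1*(-54)) - 2643 = (30 + 54) - 2643 = 84 - 2643 = -2559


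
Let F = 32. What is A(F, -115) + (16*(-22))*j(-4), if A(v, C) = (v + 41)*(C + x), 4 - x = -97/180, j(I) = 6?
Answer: -1831619/180 ≈ -10176.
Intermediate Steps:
x = 817/180 (x = 4 - (-97)/180 = 4 - 1*(-97/180) = 4 + 97/180 = 817/180 ≈ 4.5389)
A(v, C) = (41 + v)*(817/180 + C) (A(v, C) = (v + 41)*(C + 817/180) = (41 + v)*(817/180 + C))
A(F, -115) + (16*(-22))*j(-4) = (33497/180 + 41*(-115) + (817/180)*32 - 115*32) + (16*(-22))*6 = (33497/180 - 4715 + 6536/45 - 3680) - 352*6 = -1451459/180 - 2112 = -1831619/180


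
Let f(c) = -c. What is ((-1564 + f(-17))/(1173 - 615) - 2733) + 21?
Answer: -1514843/558 ≈ -2714.8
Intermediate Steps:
((-1564 + f(-17))/(1173 - 615) - 2733) + 21 = ((-1564 - 1*(-17))/(1173 - 615) - 2733) + 21 = ((-1564 + 17)/558 - 2733) + 21 = (-1547*1/558 - 2733) + 21 = (-1547/558 - 2733) + 21 = -1526561/558 + 21 = -1514843/558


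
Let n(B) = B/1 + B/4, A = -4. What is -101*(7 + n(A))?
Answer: -202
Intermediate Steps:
n(B) = 5*B/4 (n(B) = B*1 + B*(1/4) = B + B/4 = 5*B/4)
-101*(7 + n(A)) = -101*(7 + (5/4)*(-4)) = -101*(7 - 5) = -101*2 = -202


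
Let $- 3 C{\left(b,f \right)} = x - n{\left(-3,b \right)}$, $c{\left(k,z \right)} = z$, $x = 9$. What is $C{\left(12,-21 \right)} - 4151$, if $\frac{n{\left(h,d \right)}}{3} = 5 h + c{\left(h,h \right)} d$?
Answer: $-4205$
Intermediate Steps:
$n{\left(h,d \right)} = 15 h + 3 d h$ ($n{\left(h,d \right)} = 3 \left(5 h + h d\right) = 3 \left(5 h + d h\right) = 15 h + 3 d h$)
$C{\left(b,f \right)} = -18 - 3 b$ ($C{\left(b,f \right)} = - \frac{9 - 3 \left(-3\right) \left(5 + b\right)}{3} = - \frac{9 - \left(-45 - 9 b\right)}{3} = - \frac{9 + \left(45 + 9 b\right)}{3} = - \frac{54 + 9 b}{3} = -18 - 3 b$)
$C{\left(12,-21 \right)} - 4151 = \left(-18 - 36\right) - 4151 = -54 - 4151 = -4205$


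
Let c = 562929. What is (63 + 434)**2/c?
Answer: 247009/562929 ≈ 0.43879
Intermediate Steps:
(63 + 434)**2/c = (63 + 434)**2/562929 = 497**2*(1/562929) = 247009*(1/562929) = 247009/562929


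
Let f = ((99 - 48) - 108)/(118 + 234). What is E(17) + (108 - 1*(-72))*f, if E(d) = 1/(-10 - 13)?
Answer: -59083/2024 ≈ -29.191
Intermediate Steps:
E(d) = -1/23 (E(d) = 1/(-23) = -1/23)
f = -57/352 (f = (51 - 108)/352 = -57*1/352 = -57/352 ≈ -0.16193)
E(17) + (108 - 1*(-72))*f = -1/23 + (108 - 1*(-72))*(-57/352) = -1/23 + (108 + 72)*(-57/352) = -1/23 + 180*(-57/352) = -1/23 - 2565/88 = -59083/2024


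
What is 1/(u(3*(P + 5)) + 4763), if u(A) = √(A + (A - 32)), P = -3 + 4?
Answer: 1/4765 ≈ 0.00020986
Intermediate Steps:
P = 1
u(A) = √(-32 + 2*A) (u(A) = √(A + (-32 + A)) = √(-32 + 2*A))
1/(u(3*(P + 5)) + 4763) = 1/(√(-32 + 2*(3*(1 + 5))) + 4763) = 1/(√(-32 + 2*(3*6)) + 4763) = 1/(√(-32 + 2*18) + 4763) = 1/(√(-32 + 36) + 4763) = 1/(√4 + 4763) = 1/(2 + 4763) = 1/4765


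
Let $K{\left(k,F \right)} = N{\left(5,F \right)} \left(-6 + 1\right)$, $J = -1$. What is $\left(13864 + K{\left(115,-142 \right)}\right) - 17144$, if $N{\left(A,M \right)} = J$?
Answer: $-3275$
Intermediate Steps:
$N{\left(A,M \right)} = -1$
$K{\left(k,F \right)} = 5$ ($K{\left(k,F \right)} = - (-6 + 1) = \left(-1\right) \left(-5\right) = 5$)
$\left(13864 + K{\left(115,-142 \right)}\right) - 17144 = \left(13864 + 5\right) - 17144 = 13869 - 17144 = -3275$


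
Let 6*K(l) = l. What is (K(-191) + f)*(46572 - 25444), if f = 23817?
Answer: 1507599004/3 ≈ 5.0253e+8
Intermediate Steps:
K(l) = l/6
(K(-191) + f)*(46572 - 25444) = ((⅙)*(-191) + 23817)*(46572 - 25444) = (-191/6 + 23817)*21128 = (142711/6)*21128 = 1507599004/3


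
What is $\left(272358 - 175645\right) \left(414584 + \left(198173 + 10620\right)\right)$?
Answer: $60288659801$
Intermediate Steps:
$\left(272358 - 175645\right) \left(414584 + \left(198173 + 10620\right)\right) = 96713 \left(414584 + 208793\right) = 96713 \cdot 623377 = 60288659801$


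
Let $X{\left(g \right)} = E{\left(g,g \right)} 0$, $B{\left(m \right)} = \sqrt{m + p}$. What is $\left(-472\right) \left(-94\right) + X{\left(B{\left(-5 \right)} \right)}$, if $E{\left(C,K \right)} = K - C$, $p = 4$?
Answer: $44368$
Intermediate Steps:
$B{\left(m \right)} = \sqrt{4 + m}$ ($B{\left(m \right)} = \sqrt{m + 4} = \sqrt{4 + m}$)
$X{\left(g \right)} = 0$ ($X{\left(g \right)} = \left(g - g\right) 0 = 0 \cdot 0 = 0$)
$\left(-472\right) \left(-94\right) + X{\left(B{\left(-5 \right)} \right)} = \left(-472\right) \left(-94\right) + 0 = 44368 + 0 = 44368$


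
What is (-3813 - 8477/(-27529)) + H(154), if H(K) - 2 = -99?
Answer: -107629913/27529 ≈ -3909.7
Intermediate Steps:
H(K) = -97 (H(K) = 2 - 99 = -97)
(-3813 - 8477/(-27529)) + H(154) = (-3813 - 8477/(-27529)) - 97 = (-3813 - 8477*(-1/27529)) - 97 = (-3813 + 8477/27529) - 97 = -104959600/27529 - 97 = -107629913/27529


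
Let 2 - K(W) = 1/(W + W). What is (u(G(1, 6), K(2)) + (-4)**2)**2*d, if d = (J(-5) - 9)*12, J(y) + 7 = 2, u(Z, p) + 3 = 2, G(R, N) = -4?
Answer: -37800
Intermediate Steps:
K(W) = 2 - 1/(2*W) (K(W) = 2 - 1/(W + W) = 2 - 1/(2*W))
u(Z, p) = -1 (u(Z, p) = -3 + 2 = -1)
J(y) = -5 (J(y) = -7 + 2 = -5)
d = -168 (d = (-5 - 9)*12 = -14*12 = -168)
(u(G(1, 6), K(2)) + (-4)**2)**2*d = (-1 + (-4)**2)**2*(-168) = (-1 + 16)**2*(-168) = 15**2*(-168) = 225*(-168) = -37800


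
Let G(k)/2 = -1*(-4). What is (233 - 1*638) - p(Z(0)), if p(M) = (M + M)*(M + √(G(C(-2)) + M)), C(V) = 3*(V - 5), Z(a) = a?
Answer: -405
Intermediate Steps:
C(V) = -15 + 3*V (C(V) = 3*(-5 + V) = -15 + 3*V)
G(k) = 8 (G(k) = 2*(-1*(-4)) = 2*4 = 8)
p(M) = 2*M*(M + √(8 + M)) (p(M) = (M + M)*(M + √(8 + M)) = (2*M)*(M + √(8 + M)) = 2*M*(M + √(8 + M)))
(233 - 1*638) - p(Z(0)) = (233 - 1*638) - 2*0*(0 + √(8 + 0)) = (233 - 638) - 2*0*(0 + √8) = -405 - 2*0*(0 + 2*√2) = -405 - 2*0*2*√2 = -405 - 1*0 = -405 + 0 = -405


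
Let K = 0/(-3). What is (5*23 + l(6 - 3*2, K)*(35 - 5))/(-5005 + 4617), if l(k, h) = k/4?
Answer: -115/388 ≈ -0.29639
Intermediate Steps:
K = 0 (K = 0*(-⅓) = 0)
l(k, h) = k/4 (l(k, h) = k*(¼) = k/4)
(5*23 + l(6 - 3*2, K)*(35 - 5))/(-5005 + 4617) = (5*23 + ((6 - 3*2)/4)*(35 - 5))/(-5005 + 4617) = (115 + ((6 - 6)/4)*30)/(-388) = (115 + ((¼)*0)*30)*(-1/388) = (115 + 0*30)*(-1/388) = (115 + 0)*(-1/388) = 115*(-1/388) = -115/388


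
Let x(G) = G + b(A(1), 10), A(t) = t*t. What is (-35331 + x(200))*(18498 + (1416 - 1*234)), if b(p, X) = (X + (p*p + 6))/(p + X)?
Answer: -7604824320/11 ≈ -6.9135e+8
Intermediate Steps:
A(t) = t**2
b(p, X) = (6 + X + p**2)/(X + p) (b(p, X) = (X + (p**2 + 6))/(X + p) = (X + (6 + p**2))/(X + p) = (6 + X + p**2)/(X + p))
x(G) = 17/11 + G (x(G) = G + (6 + 10 + (1**2)**2)/(10 + 1**2) = G + (6 + 10 + 1**2)/(10 + 1) = G + (6 + 10 + 1)/11 = G + (1/11)*17 = G + 17/11 = 17/11 + G)
(-35331 + x(200))*(18498 + (1416 - 1*234)) = (-35331 + (17/11 + 200))*(18498 + (1416 - 1*234)) = (-35331 + 2217/11)*(18498 + (1416 - 234)) = -386424*(18498 + 1182)/11 = -386424/11*19680 = -7604824320/11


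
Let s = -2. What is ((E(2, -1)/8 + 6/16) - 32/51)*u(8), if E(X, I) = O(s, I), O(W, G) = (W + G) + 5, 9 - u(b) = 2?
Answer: -7/408 ≈ -0.017157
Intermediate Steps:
u(b) = 7 (u(b) = 9 - 1*2 = 9 - 2 = 7)
O(W, G) = 5 + G + W (O(W, G) = (G + W) + 5 = 5 + G + W)
E(X, I) = 3 + I (E(X, I) = 5 + I - 2 = 3 + I)
((E(2, -1)/8 + 6/16) - 32/51)*u(8) = (((3 - 1)/8 + 6/16) - 32/51)*7 = ((2*(⅛) + 6*(1/16)) - 32*1/51)*7 = ((¼ + 3/8) - 32/51)*7 = (5/8 - 32/51)*7 = -1/408*7 = -7/408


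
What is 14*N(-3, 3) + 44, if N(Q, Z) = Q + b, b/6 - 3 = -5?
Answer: -166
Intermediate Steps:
b = -12 (b = 18 + 6*(-5) = 18 - 30 = -12)
N(Q, Z) = -12 + Q (N(Q, Z) = Q - 12 = -12 + Q)
14*N(-3, 3) + 44 = 14*(-12 - 3) + 44 = 14*(-15) + 44 = -210 + 44 = -166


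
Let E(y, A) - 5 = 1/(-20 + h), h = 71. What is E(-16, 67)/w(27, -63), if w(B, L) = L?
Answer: -256/3213 ≈ -0.079676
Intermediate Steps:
E(y, A) = 256/51 (E(y, A) = 5 + 1/(-20 + 71) = 5 + 1/51 = 256/51)
E(-16, 67)/w(27, -63) = (256/51)/(-63) = (256/51)*(-1/63) = -256/3213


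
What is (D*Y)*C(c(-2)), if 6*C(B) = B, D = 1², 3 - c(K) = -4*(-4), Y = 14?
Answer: -91/3 ≈ -30.333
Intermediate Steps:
c(K) = -13 (c(K) = 3 - (-4)*(-4) = 3 - 1*16 = 3 - 16 = -13)
D = 1
C(B) = B/6
(D*Y)*C(c(-2)) = (1*14)*((⅙)*(-13)) = 14*(-13/6) = -91/3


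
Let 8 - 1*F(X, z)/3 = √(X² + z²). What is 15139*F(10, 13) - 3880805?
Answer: -3517469 - 45417*√269 ≈ -4.2624e+6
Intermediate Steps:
F(X, z) = 24 - 3*√(X² + z²)
15139*F(10, 13) - 3880805 = 15139*(24 - 3*√(10² + 13²)) - 3880805 = 15139*(24 - 3*√(100 + 169)) - 3880805 = 15139*(24 - 3*√269) - 3880805 = (363336 - 45417*√269) - 3880805 = -3517469 - 45417*√269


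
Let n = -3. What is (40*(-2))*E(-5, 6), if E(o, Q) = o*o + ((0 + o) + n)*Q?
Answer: 1840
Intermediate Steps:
E(o, Q) = o² + Q*(-3 + o) (E(o, Q) = o*o + ((0 + o) - 3)*Q = o² + (o - 3)*Q = o² + (-3 + o)*Q = o² + Q*(-3 + o))
(40*(-2))*E(-5, 6) = (40*(-2))*((-5)² - 3*6 + 6*(-5)) = -80*(25 - 18 - 30) = -80*(-23) = 1840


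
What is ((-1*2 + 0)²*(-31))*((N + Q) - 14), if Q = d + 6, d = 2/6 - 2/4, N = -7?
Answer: 5642/3 ≈ 1880.7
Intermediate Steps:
d = -⅙ (d = 2*(⅙) - 2*¼ = ⅓ - ½ = -⅙ ≈ -0.16667)
Q = 35/6 (Q = -⅙ + 6 = 35/6 ≈ 5.8333)
((-1*2 + 0)²*(-31))*((N + Q) - 14) = ((-1*2 + 0)²*(-31))*((-7 + 35/6) - 14) = ((-2 + 0)²*(-31))*(-7/6 - 14) = ((-2)²*(-31))*(-91/6) = (4*(-31))*(-91/6) = -124*(-91/6) = 5642/3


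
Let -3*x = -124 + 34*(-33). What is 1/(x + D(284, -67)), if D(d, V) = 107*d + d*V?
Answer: 3/35326 ≈ 8.4923e-5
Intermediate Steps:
D(d, V) = 107*d + V*d
x = 1246/3 (x = -(-124 + 34*(-33))/3 = -(-124 - 1122)/3 = -1/3*(-1246) = 1246/3 ≈ 415.33)
1/(x + D(284, -67)) = 1/(1246/3 + 284*(107 - 67)) = 1/(1246/3 + 284*40) = 1/(1246/3 + 11360) = 1/(35326/3) = 3/35326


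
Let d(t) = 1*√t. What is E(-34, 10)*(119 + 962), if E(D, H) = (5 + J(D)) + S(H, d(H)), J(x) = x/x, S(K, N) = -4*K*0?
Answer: 6486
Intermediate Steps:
d(t) = √t
S(K, N) = 0
J(x) = 1
E(D, H) = 6 (E(D, H) = (5 + 1) + 0 = 6 + 0 = 6)
E(-34, 10)*(119 + 962) = 6*(119 + 962) = 6*1081 = 6486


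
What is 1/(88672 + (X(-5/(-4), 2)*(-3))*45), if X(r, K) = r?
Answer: 4/354013 ≈ 1.1299e-5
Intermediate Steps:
1/(88672 + (X(-5/(-4), 2)*(-3))*45) = 1/(88672 + (-5/(-4)*(-3))*45) = 1/(88672 + (-5*(-¼)*(-3))*45) = 1/(88672 + ((5/4)*(-3))*45) = 1/(88672 - 15/4*45) = 1/(88672 - 675/4) = 1/(354013/4) = 4/354013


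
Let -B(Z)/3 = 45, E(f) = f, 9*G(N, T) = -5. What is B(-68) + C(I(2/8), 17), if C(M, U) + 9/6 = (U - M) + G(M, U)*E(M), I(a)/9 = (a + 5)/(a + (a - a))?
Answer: -827/2 ≈ -413.50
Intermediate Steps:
G(N, T) = -5/9 (G(N, T) = (⅑)*(-5) = -5/9)
B(Z) = -135 (B(Z) = -3*45 = -135)
I(a) = 9*(5 + a)/a (I(a) = 9*((a + 5)/(a + (a - a))) = 9*((5 + a)/(a + 0)) = 9*((5 + a)/a) = 9*(5 + a)/a)
C(M, U) = -3/2 + U - 14*M/9 (C(M, U) = -3/2 + ((U - M) - 5*M/9) = -3/2 + (U - 14*M/9) = -3/2 + U - 14*M/9)
B(-68) + C(I(2/8), 17) = -135 + (-3/2 + 17 - 14*(9 + 45/((2/8)))/9) = -135 + (-3/2 + 17 - 14*(9 + 45/((2*(⅛))))/9) = -135 + (-3/2 + 17 - 14*(9 + 45/(¼))/9) = -135 + (-3/2 + 17 - 14*(9 + 45*4)/9) = -135 + (-3/2 + 17 - 14*(9 + 180)/9) = -135 + (-3/2 + 17 - 14/9*189) = -135 + (-3/2 + 17 - 294) = -135 - 557/2 = -827/2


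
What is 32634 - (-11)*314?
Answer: 36088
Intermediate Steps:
32634 - (-11)*314 = 32634 - 1*(-3454) = 32634 + 3454 = 36088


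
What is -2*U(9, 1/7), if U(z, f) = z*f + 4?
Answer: -74/7 ≈ -10.571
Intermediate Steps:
U(z, f) = 4 + f*z (U(z, f) = f*z + 4 = 4 + f*z)
-2*U(9, 1/7) = -2*(4 + 9/7) = -2*37/7 = -74/7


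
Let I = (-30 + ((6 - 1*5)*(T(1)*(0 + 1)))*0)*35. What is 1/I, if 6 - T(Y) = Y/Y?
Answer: -1/1050 ≈ -0.00095238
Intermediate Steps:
T(Y) = 5 (T(Y) = 6 - Y/Y = 6 - 1*1 = 6 - 1 = 5)
I = -1050 (I = (-30 + ((6 - 1*5)*(5*(0 + 1)))*0)*35 = (-30 + ((6 - 5)*(5*1))*0)*35 = (-30 + (1*5)*0)*35 = (-30 + 5*0)*35 = (-30 + 0)*35 = -30*35 = -1050)
1/I = 1/(-1050) = -1/1050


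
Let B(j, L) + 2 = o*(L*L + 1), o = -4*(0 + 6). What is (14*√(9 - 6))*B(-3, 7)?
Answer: -16828*√3 ≈ -29147.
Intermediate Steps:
o = -24 (o = -4*6 = -24)
B(j, L) = -26 - 24*L² (B(j, L) = -2 - 24*(L*L + 1) = -2 - 24*(L² + 1) = -2 - 24*(1 + L²) = -2 + (-24 - 24*L²) = -26 - 24*L²)
(14*√(9 - 6))*B(-3, 7) = (14*√(9 - 6))*(-26 - 24*7²) = (14*√3)*(-26 - 24*49) = (14*√3)*(-26 - 1176) = (14*√3)*(-1202) = -16828*√3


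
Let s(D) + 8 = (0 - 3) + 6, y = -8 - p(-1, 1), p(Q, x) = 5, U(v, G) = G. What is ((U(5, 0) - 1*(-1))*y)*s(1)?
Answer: 65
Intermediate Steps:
y = -13 (y = -8 - 1*5 = -8 - 5 = -13)
s(D) = -5 (s(D) = -8 + ((0 - 3) + 6) = -8 + (-3 + 6) = -8 + 3 = -5)
((U(5, 0) - 1*(-1))*y)*s(1) = ((0 - 1*(-1))*(-13))*(-5) = ((0 + 1)*(-13))*(-5) = (1*(-13))*(-5) = -13*(-5) = 65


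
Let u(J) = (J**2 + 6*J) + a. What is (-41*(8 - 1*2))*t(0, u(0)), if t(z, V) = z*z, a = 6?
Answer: 0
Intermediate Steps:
u(J) = 6 + J**2 + 6*J (u(J) = (J**2 + 6*J) + 6 = 6 + J**2 + 6*J)
t(z, V) = z**2
(-41*(8 - 1*2))*t(0, u(0)) = -41*(8 - 1*2)*0**2 = -41*(8 - 2)*0 = -41*6*0 = -246*0 = 0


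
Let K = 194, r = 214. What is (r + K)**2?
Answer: 166464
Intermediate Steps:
(r + K)**2 = (214 + 194)**2 = 408**2 = 166464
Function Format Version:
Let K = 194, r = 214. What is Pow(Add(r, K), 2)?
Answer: 166464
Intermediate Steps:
Pow(Add(r, K), 2) = Pow(Add(214, 194), 2) = Pow(408, 2) = 166464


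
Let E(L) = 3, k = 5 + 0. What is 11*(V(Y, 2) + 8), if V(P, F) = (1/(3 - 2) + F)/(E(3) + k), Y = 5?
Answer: 737/8 ≈ 92.125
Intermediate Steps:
k = 5
V(P, F) = 1/8 + F/8 (V(P, F) = (1/(3 - 2) + F)/(3 + 5) = (1/1 + F)/8 = (1 + F)*(1/8) = 1/8 + F/8)
11*(V(Y, 2) + 8) = 11*((1/8 + (1/8)*2) + 8) = 11*((1/8 + 1/4) + 8) = 11*(3/8 + 8) = 11*(67/8) = 737/8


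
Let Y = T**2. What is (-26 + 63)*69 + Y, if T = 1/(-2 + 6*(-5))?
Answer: 2614273/1024 ≈ 2553.0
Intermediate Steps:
T = -1/32 (T = 1/(-2 - 30) = 1/(-32) = -1/32 ≈ -0.031250)
Y = 1/1024 (Y = (-1/32)**2 = 1/1024 ≈ 0.00097656)
(-26 + 63)*69 + Y = (-26 + 63)*69 + 1/1024 = 37*69 + 1/1024 = 2553 + 1/1024 = 2614273/1024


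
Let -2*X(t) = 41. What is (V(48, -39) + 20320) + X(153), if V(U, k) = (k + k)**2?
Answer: 52767/2 ≈ 26384.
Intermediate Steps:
V(U, k) = 4*k**2 (V(U, k) = (2*k)**2 = 4*k**2)
X(t) = -41/2 (X(t) = -1/2*41 = -41/2)
(V(48, -39) + 20320) + X(153) = (4*(-39)**2 + 20320) - 41/2 = (4*1521 + 20320) - 41/2 = (6084 + 20320) - 41/2 = 26404 - 41/2 = 52767/2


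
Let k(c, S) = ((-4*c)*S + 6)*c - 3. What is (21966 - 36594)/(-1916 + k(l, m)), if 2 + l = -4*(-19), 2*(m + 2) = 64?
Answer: 14628/658595 ≈ 0.022211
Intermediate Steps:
m = 30 (m = -2 + (1/2)*64 = -2 + 32 = 30)
l = 74 (l = -2 - 4*(-19) = -2 + 76 = 74)
k(c, S) = -3 + c*(6 - 4*S*c) (k(c, S) = (-4*S*c + 6)*c - 3 = (6 - 4*S*c)*c - 3 = c*(6 - 4*S*c) - 3 = -3 + c*(6 - 4*S*c))
(21966 - 36594)/(-1916 + k(l, m)) = (21966 - 36594)/(-1916 + (-3 + 6*74 - 4*30*74**2)) = -14628/(-1916 + (-3 + 444 - 4*30*5476)) = -14628/(-1916 + (-3 + 444 - 657120)) = -14628/(-1916 - 656679) = -14628/(-658595) = -14628*(-1/658595) = 14628/658595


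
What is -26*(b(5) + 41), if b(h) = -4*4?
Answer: -650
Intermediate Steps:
b(h) = -16
-26*(b(5) + 41) = -26*(-16 + 41) = -26*25 = -650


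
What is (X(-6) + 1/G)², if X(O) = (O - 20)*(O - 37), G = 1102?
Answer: 1517915169369/1214404 ≈ 1.2499e+6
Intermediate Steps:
X(O) = (-37 + O)*(-20 + O) (X(O) = (-20 + O)*(-37 + O) = (-37 + O)*(-20 + O))
(X(-6) + 1/G)² = ((740 + (-6)² - 57*(-6)) + 1/1102)² = ((740 + 36 + 342) + 1/1102)² = (1118 + 1/1102)² = (1232037/1102)² = 1517915169369/1214404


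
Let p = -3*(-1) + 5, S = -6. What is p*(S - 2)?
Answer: -64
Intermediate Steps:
p = 8 (p = 3 + 5 = 8)
p*(S - 2) = 8*(-6 - 2) = 8*(-8) = -64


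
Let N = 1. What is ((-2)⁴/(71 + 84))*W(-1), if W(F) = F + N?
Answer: 0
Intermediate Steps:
W(F) = 1 + F (W(F) = F + 1 = 1 + F)
((-2)⁴/(71 + 84))*W(-1) = ((-2)⁴/(71 + 84))*(1 - 1) = (16/155)*0 = 0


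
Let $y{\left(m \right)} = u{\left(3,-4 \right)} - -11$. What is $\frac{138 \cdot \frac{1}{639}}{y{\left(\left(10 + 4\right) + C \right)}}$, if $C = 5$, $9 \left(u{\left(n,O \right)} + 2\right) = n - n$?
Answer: $\frac{46}{1917} \approx 0.023996$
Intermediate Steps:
$u{\left(n,O \right)} = -2$ ($u{\left(n,O \right)} = -2 + \frac{n - n}{9} = -2 + \frac{1}{9} \cdot 0 = -2 + 0 = -2$)
$y{\left(m \right)} = 9$ ($y{\left(m \right)} = -2 - -11 = -2 + 11 = 9$)
$\frac{138 \cdot \frac{1}{639}}{y{\left(\left(10 + 4\right) + C \right)}} = \frac{138 \cdot \frac{1}{639}}{9} = 138 \cdot \frac{1}{639} \cdot \frac{1}{9} = \frac{46}{213} \cdot \frac{1}{9} = \frac{46}{1917}$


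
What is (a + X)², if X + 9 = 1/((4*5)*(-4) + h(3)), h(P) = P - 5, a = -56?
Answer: 28419561/6724 ≈ 4226.6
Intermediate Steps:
h(P) = -5 + P
X = -739/82 (X = -9 + 1/((4*5)*(-4) + (-5 + 3)) = -9 + 1/(20*(-4) - 2) = -9 + 1/(-80 - 2) = -9 + 1/(-82) = -9 - 1/82 = -739/82 ≈ -9.0122)
(a + X)² = (-56 - 739/82)² = (-5331/82)² = 28419561/6724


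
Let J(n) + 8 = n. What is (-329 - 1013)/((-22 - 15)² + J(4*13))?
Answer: -1342/1413 ≈ -0.94975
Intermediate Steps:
J(n) = -8 + n
(-329 - 1013)/((-22 - 15)² + J(4*13)) = (-329 - 1013)/((-22 - 15)² + (-8 + 4*13)) = -1342/((-37)² + (-8 + 52)) = -1342/(1369 + 44) = -1342/1413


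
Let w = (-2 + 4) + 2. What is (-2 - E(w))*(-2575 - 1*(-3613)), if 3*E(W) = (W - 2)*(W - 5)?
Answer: -1384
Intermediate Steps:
w = 4 (w = 2 + 2 = 4)
E(W) = (-5 + W)*(-2 + W)/3 (E(W) = ((W - 2)*(W - 5))/3 = ((-2 + W)*(-5 + W))/3 = ((-5 + W)*(-2 + W))/3 = (-5 + W)*(-2 + W)/3)
(-2 - E(w))*(-2575 - 1*(-3613)) = (-2 - (10/3 - 7/3*4 + (1/3)*4**2))*(-2575 - 1*(-3613)) = (-2 - (10/3 - 28/3 + (1/3)*16))*(-2575 + 3613) = (-2 - (10/3 - 28/3 + 16/3))*1038 = (-2 - 1*(-2/3))*1038 = (-2 + 2/3)*1038 = -4/3*1038 = -1384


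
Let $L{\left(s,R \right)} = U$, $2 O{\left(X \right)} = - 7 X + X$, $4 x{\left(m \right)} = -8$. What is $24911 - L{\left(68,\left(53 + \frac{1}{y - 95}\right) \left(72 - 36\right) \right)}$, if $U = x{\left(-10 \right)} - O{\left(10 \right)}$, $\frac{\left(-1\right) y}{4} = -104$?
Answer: $24883$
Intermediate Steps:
$y = 416$ ($y = \left(-4\right) \left(-104\right) = 416$)
$x{\left(m \right)} = -2$ ($x{\left(m \right)} = \frac{1}{4} \left(-8\right) = -2$)
$O{\left(X \right)} = - 3 X$ ($O{\left(X \right)} = \frac{- 7 X + X}{2} = \frac{\left(-6\right) X}{2} = - 3 X$)
$U = 28$ ($U = -2 - \left(-3\right) 10 = -2 - -30 = -2 + 30 = 28$)
$L{\left(s,R \right)} = 28$
$24911 - L{\left(68,\left(53 + \frac{1}{y - 95}\right) \left(72 - 36\right) \right)} = 24911 - 28 = 24883$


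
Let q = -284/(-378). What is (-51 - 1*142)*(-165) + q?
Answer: 6018847/189 ≈ 31846.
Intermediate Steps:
q = 142/189 (q = -284*(-1/378) = 142/189 ≈ 0.75132)
(-51 - 1*142)*(-165) + q = (-51 - 1*142)*(-165) + 142/189 = (-51 - 142)*(-165) + 142/189 = -193*(-165) + 142/189 = 31845 + 142/189 = 6018847/189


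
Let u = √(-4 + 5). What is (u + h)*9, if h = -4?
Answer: -27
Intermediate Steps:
u = 1 (u = √1 = 1)
(u + h)*9 = (1 - 4)*9 = -3*9 = -27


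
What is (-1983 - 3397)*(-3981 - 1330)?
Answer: 28573180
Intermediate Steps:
(-1983 - 3397)*(-3981 - 1330) = -5380*(-5311) = 28573180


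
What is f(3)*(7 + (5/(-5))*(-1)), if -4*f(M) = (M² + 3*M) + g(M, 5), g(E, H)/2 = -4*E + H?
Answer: -8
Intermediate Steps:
g(E, H) = -8*E + 2*H (g(E, H) = 2*(-4*E + H) = 2*(H - 4*E) = -8*E + 2*H)
f(M) = -5/2 - M²/4 + 5*M/4 (f(M) = -((M² + 3*M) + (-8*M + 2*5))/4 = -((M² + 3*M) + (-8*M + 10))/4 = -((M² + 3*M) + (10 - 8*M))/4 = -(10 + M² - 5*M)/4 = -5/2 - M²/4 + 5*M/4)
f(3)*(7 + (5/(-5))*(-1)) = (-5/2 - ¼*3² + (5/4)*3)*(7 + (5/(-5))*(-1)) = (-5/2 - ¼*9 + 15/4)*(7 + (5*(-⅕))*(-1)) = (-5/2 - 9/4 + 15/4)*(7 - 1*(-1)) = -(7 + 1) = -1*8 = -8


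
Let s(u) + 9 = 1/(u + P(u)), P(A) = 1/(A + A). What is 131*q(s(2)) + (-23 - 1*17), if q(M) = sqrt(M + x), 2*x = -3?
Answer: -40 + 131*I*sqrt(362)/6 ≈ -40.0 + 415.41*I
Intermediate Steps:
x = -3/2 (x = (1/2)*(-3) = -3/2 ≈ -1.5000)
P(A) = 1/(2*A)
s(u) = -9 + 1/(u + 1/(2*u))
q(M) = sqrt(-3/2 + M) (q(M) = sqrt(M - 3/2) = sqrt(-3/2 + M))
131*q(s(2)) + (-23 - 1*17) = 131*(sqrt(-6 + 4*((-9 - 18*2**2 + 2*2)/(1 + 2*2**2)))/2) + (-23 - 1*17) = 131*(sqrt(-6 + 4*((-9 - 18*4 + 4)/(1 + 2*4)))/2) + (-23 - 17) = 131*(sqrt(-6 + 4*((-9 - 72 + 4)/(1 + 8)))/2) - 40 = 131*(sqrt(-6 + 4*(-77/9))/2) - 40 = 131*(sqrt(-6 - 308/9)/2) - 40 = 131*(sqrt(-362/9)/2) - 40 = 131*((I*sqrt(362)/3)/2) - 40 = 131*(I*sqrt(362)/6) - 40 = 131*I*sqrt(362)/6 - 40 = -40 + 131*I*sqrt(362)/6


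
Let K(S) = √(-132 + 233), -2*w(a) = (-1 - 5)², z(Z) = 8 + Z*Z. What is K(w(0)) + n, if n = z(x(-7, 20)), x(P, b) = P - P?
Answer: 8 + √101 ≈ 18.050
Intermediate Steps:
x(P, b) = 0
z(Z) = 8 + Z²
w(a) = -18 (w(a) = -(-1 - 5)²/2 = -½*(-6)² = -½*36 = -18)
n = 8 (n = 8 + 0² = 8 + 0 = 8)
K(S) = √101
K(w(0)) + n = √101 + 8 = 8 + √101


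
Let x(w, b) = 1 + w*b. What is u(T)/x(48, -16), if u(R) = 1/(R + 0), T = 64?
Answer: -1/49088 ≈ -2.0372e-5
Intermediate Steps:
u(R) = 1/R
x(w, b) = 1 + b*w
u(T)/x(48, -16) = 1/(64*(1 - 16*48)) = 1/(64*(1 - 768)) = (1/64)/(-767) = (1/64)*(-1/767) = -1/49088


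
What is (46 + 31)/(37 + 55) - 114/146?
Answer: 377/6716 ≈ 0.056135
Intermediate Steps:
(46 + 31)/(37 + 55) - 114/146 = 77/92 + (1/146)*(-114) = 77*(1/92) - 57/73 = 77/92 - 57/73 = 377/6716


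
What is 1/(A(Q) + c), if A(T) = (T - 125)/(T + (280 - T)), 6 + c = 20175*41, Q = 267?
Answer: 140/115803731 ≈ 1.2089e-6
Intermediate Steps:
c = 827169 (c = -6 + 20175*41 = -6 + 827175 = 827169)
A(T) = -25/56 + T/280 (A(T) = (-125 + T)/280 = (-125 + T)*(1/280) = -25/56 + T/280)
1/(A(Q) + c) = 1/((-25/56 + (1/280)*267) + 827169) = 1/((-25/56 + 267/280) + 827169) = 1/(71/140 + 827169) = 1/(115803731/140) = 140/115803731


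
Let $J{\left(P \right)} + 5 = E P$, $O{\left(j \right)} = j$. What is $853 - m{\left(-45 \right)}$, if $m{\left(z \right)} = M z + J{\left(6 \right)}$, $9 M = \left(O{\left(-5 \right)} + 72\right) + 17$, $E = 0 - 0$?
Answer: $1278$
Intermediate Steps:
$E = 0$ ($E = 0 + 0 = 0$)
$J{\left(P \right)} = -5$ ($J{\left(P \right)} = -5 + 0 P = -5 + 0 = -5$)
$M = \frac{28}{3}$ ($M = \frac{\left(-5 + 72\right) + 17}{9} = \frac{67 + 17}{9} = \frac{1}{9} \cdot 84 = \frac{28}{3} \approx 9.3333$)
$m{\left(z \right)} = -5 + \frac{28 z}{3}$ ($m{\left(z \right)} = \frac{28 z}{3} - 5 = -5 + \frac{28 z}{3}$)
$853 - m{\left(-45 \right)} = 853 - \left(-5 + \frac{28}{3} \left(-45\right)\right) = 853 - \left(-5 - 420\right) = 853 - -425 = 853 + 425 = 1278$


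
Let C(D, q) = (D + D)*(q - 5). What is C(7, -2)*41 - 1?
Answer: -4019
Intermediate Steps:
C(D, q) = 2*D*(-5 + q) (C(D, q) = (2*D)*(-5 + q) = 2*D*(-5 + q))
C(7, -2)*41 - 1 = (2*7*(-5 - 2))*41 - 1 = (2*7*(-7))*41 - 1 = -98*41 - 1 = -4018 - 1 = -4019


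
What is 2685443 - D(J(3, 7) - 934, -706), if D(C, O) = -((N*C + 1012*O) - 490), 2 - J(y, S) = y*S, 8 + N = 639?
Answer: 1369138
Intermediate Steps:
N = 631 (N = -8 + 639 = 631)
J(y, S) = 2 - S*y (J(y, S) = 2 - y*S = 2 - S*y)
D(C, O) = 490 - 1012*O - 631*C (D(C, O) = -((631*C + 1012*O) - 490) = -(-490 + 631*C + 1012*O) = 490 - 1012*O - 631*C)
2685443 - D(J(3, 7) - 934, -706) = 2685443 - (490 - 1012*(-706) - 631*((2 - 1*7*3) - 934)) = 2685443 - (490 + 714472 - 631*((2 - 21) - 934)) = 2685443 - (490 + 714472 - 631*(-19 - 934)) = 2685443 - (490 + 714472 - 631*(-953)) = 2685443 - (490 + 714472 + 601343) = 2685443 - 1*1316305 = 2685443 - 1316305 = 1369138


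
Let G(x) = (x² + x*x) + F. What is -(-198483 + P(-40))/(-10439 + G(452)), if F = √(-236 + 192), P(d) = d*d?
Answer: 78392707227/158538552605 - 393766*I*√11/158538552605 ≈ 0.49447 - 8.2376e-6*I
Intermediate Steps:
P(d) = d²
F = 2*I*√11 (F = √(-44) = 2*I*√11 ≈ 6.6332*I)
G(x) = 2*x² + 2*I*√11 (G(x) = (x² + x*x) + 2*I*√11 = (x² + x²) + 2*I*√11 = 2*x² + 2*I*√11)
-(-198483 + P(-40))/(-10439 + G(452)) = -(-198483 + (-40)²)/(-10439 + (2*452² + 2*I*√11)) = -(-198483 + 1600)/(-10439 + (2*204304 + 2*I*√11)) = -(-196883)/(-10439 + (408608 + 2*I*√11)) = -(-196883)/(398169 + 2*I*√11) = 196883/(398169 + 2*I*√11)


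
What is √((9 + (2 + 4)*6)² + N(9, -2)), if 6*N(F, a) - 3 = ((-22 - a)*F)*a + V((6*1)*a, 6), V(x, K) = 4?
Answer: √75102/6 ≈ 45.675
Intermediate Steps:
N(F, a) = 7/6 + F*a*(-22 - a)/6 (N(F, a) = ½ + (((-22 - a)*F)*a + 4)/6 = ½ + ((F*(-22 - a))*a + 4)/6 = ½ + (F*a*(-22 - a) + 4)/6 = ½ + (4 + F*a*(-22 - a))/6 = ½ + (⅔ + F*a*(-22 - a)/6) = 7/6 + F*a*(-22 - a)/6)
√((9 + (2 + 4)*6)² + N(9, -2)) = √((9 + (2 + 4)*6)² + (7/6 - 11/3*9*(-2) - ⅙*9*(-2)²)) = √((9 + 6*6)² + (7/6 + 66 - ⅙*9*4)) = √((9 + 36)² + (7/6 + 66 - 6)) = √(45² + 367/6) = √(2025 + 367/6) = √(12517/6) = √75102/6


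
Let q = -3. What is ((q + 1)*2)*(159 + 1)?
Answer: -640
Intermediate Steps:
((q + 1)*2)*(159 + 1) = ((-3 + 1)*2)*(159 + 1) = -2*2*160 = -4*160 = -640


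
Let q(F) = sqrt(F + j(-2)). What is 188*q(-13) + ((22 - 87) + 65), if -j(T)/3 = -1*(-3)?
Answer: 188*I*sqrt(22) ≈ 881.8*I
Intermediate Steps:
j(T) = -9 (j(T) = -(-3)*(-3) = -3*3 = -9)
q(F) = sqrt(-9 + F) (q(F) = sqrt(F - 9) = sqrt(-9 + F))
188*q(-13) + ((22 - 87) + 65) = 188*sqrt(-9 - 13) + ((22 - 87) + 65) = 188*sqrt(-22) + (-65 + 65) = 188*(I*sqrt(22)) + 0 = 188*I*sqrt(22) + 0 = 188*I*sqrt(22)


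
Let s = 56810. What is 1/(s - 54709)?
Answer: 1/2101 ≈ 0.00047596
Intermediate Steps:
1/(s - 54709) = 1/(56810 - 54709) = 1/2101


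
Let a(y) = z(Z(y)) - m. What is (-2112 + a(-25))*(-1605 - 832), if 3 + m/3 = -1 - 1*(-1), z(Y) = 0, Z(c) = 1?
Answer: 5125011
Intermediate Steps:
m = -9 (m = -9 + 3*(-1 - 1*(-1)) = -9 + 3*(-1 + 1) = -9 + 3*0 = -9 + 0 = -9)
a(y) = 9 (a(y) = 0 - 1*(-9) = 0 + 9 = 9)
(-2112 + a(-25))*(-1605 - 832) = (-2112 + 9)*(-1605 - 832) = -2103*(-2437) = 5125011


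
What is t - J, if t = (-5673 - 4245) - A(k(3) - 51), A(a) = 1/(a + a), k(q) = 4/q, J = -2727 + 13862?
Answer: -6273791/298 ≈ -21053.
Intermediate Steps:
J = 11135
A(a) = 1/(2*a)
t = -2955561/298 (t = (-5673 - 4245) - 1/(2*(4/3 - 51)) = -9918 - 1/(2*(4*(⅓) - 51)) = -9918 - 1/(2*(4/3 - 51)) = -9918 - 1/(2*(-149/3)) = -9918 - (-3)/(2*149) = -9918 - 1*(-3/298) = -9918 + 3/298 = -2955561/298 ≈ -9918.0)
t - J = -2955561/298 - 1*11135 = -2955561/298 - 11135 = -6273791/298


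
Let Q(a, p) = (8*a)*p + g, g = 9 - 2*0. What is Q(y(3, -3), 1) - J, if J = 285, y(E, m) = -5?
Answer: -316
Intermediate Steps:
g = 9 (g = 9 + 0 = 9)
Q(a, p) = 9 + 8*a*p (Q(a, p) = (8*a)*p + 9 = 8*a*p + 9 = 9 + 8*a*p)
Q(y(3, -3), 1) - J = (9 + 8*(-5)*1) - 1*285 = (9 - 40) - 285 = -31 - 285 = -316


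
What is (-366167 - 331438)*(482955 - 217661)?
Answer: -185070420870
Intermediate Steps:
(-366167 - 331438)*(482955 - 217661) = -697605*265294 = -185070420870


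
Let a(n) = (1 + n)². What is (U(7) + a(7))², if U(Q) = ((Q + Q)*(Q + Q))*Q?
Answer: 2062096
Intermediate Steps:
U(Q) = 4*Q³ (U(Q) = ((2*Q)*(2*Q))*Q = (4*Q²)*Q = 4*Q³)
(U(7) + a(7))² = (4*7³ + (1 + 7)²)² = (4*343 + 8²)² = (1372 + 64)² = 1436² = 2062096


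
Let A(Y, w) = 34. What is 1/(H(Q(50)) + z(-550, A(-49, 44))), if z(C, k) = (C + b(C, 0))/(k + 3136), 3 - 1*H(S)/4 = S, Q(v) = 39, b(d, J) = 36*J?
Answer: -317/45703 ≈ -0.0069361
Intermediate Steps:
H(S) = 12 - 4*S
z(C, k) = C/(3136 + k) (z(C, k) = (C + 36*0)/(k + 3136) = (C + 0)/(3136 + k) = C/(3136 + k))
1/(H(Q(50)) + z(-550, A(-49, 44))) = 1/((12 - 4*39) - 550/(3136 + 34)) = 1/((12 - 156) - 550/3170) = 1/(-144 - 550*1/3170) = 1/(-144 - 55/317) = 1/(-45703/317) = -317/45703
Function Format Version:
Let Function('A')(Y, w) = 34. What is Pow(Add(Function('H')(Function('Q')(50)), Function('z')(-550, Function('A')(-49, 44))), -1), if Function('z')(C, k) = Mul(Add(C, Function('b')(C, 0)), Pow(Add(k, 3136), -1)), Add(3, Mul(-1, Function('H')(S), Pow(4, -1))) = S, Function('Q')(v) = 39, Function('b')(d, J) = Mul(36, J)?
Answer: Rational(-317, 45703) ≈ -0.0069361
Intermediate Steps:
Function('H')(S) = Add(12, Mul(-4, S))
Function('z')(C, k) = Mul(C, Pow(Add(3136, k), -1)) (Function('z')(C, k) = Mul(Add(C, Mul(36, 0)), Pow(Add(k, 3136), -1)) = Mul(Add(C, 0), Pow(Add(3136, k), -1)) = Mul(C, Pow(Add(3136, k), -1)))
Pow(Add(Function('H')(Function('Q')(50)), Function('z')(-550, Function('A')(-49, 44))), -1) = Pow(Add(Add(12, Mul(-4, 39)), Mul(-550, Pow(Add(3136, 34), -1))), -1) = Pow(Add(Add(12, -156), Mul(-550, Pow(3170, -1))), -1) = Pow(Add(-144, Mul(-550, Rational(1, 3170))), -1) = Pow(Add(-144, Rational(-55, 317)), -1) = Pow(Rational(-45703, 317), -1) = Rational(-317, 45703)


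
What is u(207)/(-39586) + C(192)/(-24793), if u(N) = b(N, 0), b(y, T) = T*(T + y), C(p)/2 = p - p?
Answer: 0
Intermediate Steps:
C(p) = 0 (C(p) = 2*(p - p) = 2*0 = 0)
u(N) = 0 (u(N) = 0*(0 + N) = 0*N = 0)
u(207)/(-39586) + C(192)/(-24793) = 0/(-39586) + 0/(-24793) = 0*(-1/39586) + 0*(-1/24793) = 0 + 0 = 0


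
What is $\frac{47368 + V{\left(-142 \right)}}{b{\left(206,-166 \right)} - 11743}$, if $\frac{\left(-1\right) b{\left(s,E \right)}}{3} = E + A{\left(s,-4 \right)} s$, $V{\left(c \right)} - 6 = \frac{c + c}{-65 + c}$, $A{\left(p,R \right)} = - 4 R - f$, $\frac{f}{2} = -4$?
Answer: $- \frac{9806702}{5397939} \approx -1.8167$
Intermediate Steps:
$f = -8$ ($f = 2 \left(-4\right) = -8$)
$A{\left(p,R \right)} = 8 - 4 R$ ($A{\left(p,R \right)} = - 4 R - -8 = - 4 R + 8 = 8 - 4 R$)
$V{\left(c \right)} = 6 + \frac{2 c}{-65 + c}$ ($V{\left(c \right)} = 6 + \frac{c + c}{-65 + c} = 6 + \frac{2 c}{-65 + c}$)
$b{\left(s,E \right)} = - 72 s - 3 E$ ($b{\left(s,E \right)} = - 3 \left(E + \left(8 - -16\right) s\right) = - 3 \left(E + \left(8 + 16\right) s\right) = - 3 \left(E + 24 s\right) = - 72 s - 3 E$)
$\frac{47368 + V{\left(-142 \right)}}{b{\left(206,-166 \right)} - 11743} = \frac{47368 + \frac{2 \left(-195 + 4 \left(-142\right)\right)}{-65 - 142}}{\left(\left(-72\right) 206 - -498\right) - 11743} = \frac{47368 + \frac{2 \left(-195 - 568\right)}{-207}}{\left(-14832 + 498\right) - 11743} = \frac{47368 + 2 \left(- \frac{1}{207}\right) \left(-763\right)}{-14334 - 11743} = \frac{47368 + \frac{1526}{207}}{-26077} = \frac{9806702}{207} \left(- \frac{1}{26077}\right) = - \frac{9806702}{5397939}$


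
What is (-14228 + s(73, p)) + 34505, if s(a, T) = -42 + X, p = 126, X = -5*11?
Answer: 20180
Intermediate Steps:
X = -55
s(a, T) = -97 (s(a, T) = -42 - 55 = -97)
(-14228 + s(73, p)) + 34505 = (-14228 - 97) + 34505 = -14325 + 34505 = 20180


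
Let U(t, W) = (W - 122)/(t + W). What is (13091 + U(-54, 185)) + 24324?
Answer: 4901428/131 ≈ 37416.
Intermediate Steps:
U(t, W) = (-122 + W)/(W + t)
(13091 + U(-54, 185)) + 24324 = (13091 + (-122 + 185)/(185 - 54)) + 24324 = (13091 + 63/131) + 24324 = 1714984/131 + 24324 = 4901428/131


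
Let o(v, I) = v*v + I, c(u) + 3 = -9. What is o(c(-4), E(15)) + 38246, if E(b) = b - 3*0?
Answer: 38405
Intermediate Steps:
c(u) = -12 (c(u) = -3 - 9 = -12)
E(b) = b (E(b) = b + 0 = b)
o(v, I) = I + v² (o(v, I) = v² + I = I + v²)
o(c(-4), E(15)) + 38246 = (15 + (-12)²) + 38246 = (15 + 144) + 38246 = 159 + 38246 = 38405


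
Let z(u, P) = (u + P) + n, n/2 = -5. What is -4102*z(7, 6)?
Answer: -12306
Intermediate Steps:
n = -10 (n = 2*(-5) = -10)
z(u, P) = -10 + P + u (z(u, P) = (u + P) - 10 = (P + u) - 10 = -10 + P + u)
-4102*z(7, 6) = -4102*(-10 + 6 + 7) = -4102*3 = -12306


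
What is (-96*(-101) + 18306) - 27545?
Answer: 457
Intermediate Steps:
(-96*(-101) + 18306) - 27545 = (9696 + 18306) - 27545 = 28002 - 27545 = 457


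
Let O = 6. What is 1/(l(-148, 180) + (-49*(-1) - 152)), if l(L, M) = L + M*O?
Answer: 1/829 ≈ 0.0012063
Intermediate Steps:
l(L, M) = L + 6*M (l(L, M) = L + M*6 = L + 6*M)
1/(l(-148, 180) + (-49*(-1) - 152)) = 1/((-148 + 6*180) + (-49*(-1) - 152)) = 1/((-148 + 1080) + (49 - 152)) = 1/(932 - 103) = 1/829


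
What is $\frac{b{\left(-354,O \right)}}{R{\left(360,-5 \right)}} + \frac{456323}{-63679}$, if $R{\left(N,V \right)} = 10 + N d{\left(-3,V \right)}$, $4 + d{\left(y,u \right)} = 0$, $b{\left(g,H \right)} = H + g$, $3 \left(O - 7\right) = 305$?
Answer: $- \frac{12407519}{1773915} \approx -6.9944$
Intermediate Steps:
$O = \frac{326}{3}$ ($O = 7 + \frac{1}{3} \cdot 305 = 7 + \frac{305}{3} = \frac{326}{3} \approx 108.67$)
$d{\left(y,u \right)} = -4$ ($d{\left(y,u \right)} = -4 + 0 = -4$)
$R{\left(N,V \right)} = 10 - 4 N$ ($R{\left(N,V \right)} = 10 + N \left(-4\right) = 10 - 4 N$)
$\frac{b{\left(-354,O \right)}}{R{\left(360,-5 \right)}} + \frac{456323}{-63679} = \frac{\frac{326}{3} - 354}{10 - 1440} + \frac{456323}{-63679} = - \frac{736}{3 \left(10 - 1440\right)} + 456323 \left(- \frac{1}{63679}\right) = - \frac{736}{3 \left(-1430\right)} - \frac{65189}{9097} = \left(- \frac{736}{3}\right) \left(- \frac{1}{1430}\right) - \frac{65189}{9097} = \frac{368}{2145} - \frac{65189}{9097} = - \frac{12407519}{1773915}$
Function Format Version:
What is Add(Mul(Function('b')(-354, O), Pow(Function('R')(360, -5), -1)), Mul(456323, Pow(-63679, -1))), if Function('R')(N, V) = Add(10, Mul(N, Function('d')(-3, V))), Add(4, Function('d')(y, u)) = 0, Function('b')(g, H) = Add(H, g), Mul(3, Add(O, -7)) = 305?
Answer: Rational(-12407519, 1773915) ≈ -6.9944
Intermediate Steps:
O = Rational(326, 3) (O = Add(7, Mul(Rational(1, 3), 305)) = Add(7, Rational(305, 3)) = Rational(326, 3) ≈ 108.67)
Function('d')(y, u) = -4 (Function('d')(y, u) = Add(-4, 0) = -4)
Function('R')(N, V) = Add(10, Mul(-4, N)) (Function('R')(N, V) = Add(10, Mul(N, -4)) = Add(10, Mul(-4, N)))
Add(Mul(Function('b')(-354, O), Pow(Function('R')(360, -5), -1)), Mul(456323, Pow(-63679, -1))) = Add(Mul(Add(Rational(326, 3), -354), Pow(Add(10, Mul(-4, 360)), -1)), Mul(456323, Pow(-63679, -1))) = Add(Mul(Rational(-736, 3), Pow(Add(10, -1440), -1)), Mul(456323, Rational(-1, 63679))) = Add(Mul(Rational(-736, 3), Pow(-1430, -1)), Rational(-65189, 9097)) = Add(Mul(Rational(-736, 3), Rational(-1, 1430)), Rational(-65189, 9097)) = Add(Rational(368, 2145), Rational(-65189, 9097)) = Rational(-12407519, 1773915)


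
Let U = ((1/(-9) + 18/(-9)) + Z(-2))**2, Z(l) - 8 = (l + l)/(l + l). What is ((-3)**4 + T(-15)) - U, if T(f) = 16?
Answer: 4013/81 ≈ 49.543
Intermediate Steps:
Z(l) = 9 (Z(l) = 8 + (l + l)/(l + l) = 8 + (2*l)/((2*l)) = 8 + (2*l)*(1/(2*l)) = 8 + 1 = 9)
U = 3844/81 (U = ((1/(-9) + 18/(-9)) + 9)**2 = ((1*(-1/9) + 18*(-1/9)) + 9)**2 = ((-1/9 - 2) + 9)**2 = (-19/9 + 9)**2 = (62/9)**2 = 3844/81 ≈ 47.457)
((-3)**4 + T(-15)) - U = ((-3)**4 + 16) - 1*3844/81 = (81 + 16) - 3844/81 = 97 - 3844/81 = 4013/81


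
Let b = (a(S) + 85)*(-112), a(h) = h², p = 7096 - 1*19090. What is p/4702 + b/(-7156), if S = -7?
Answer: -1907681/4205939 ≈ -0.45357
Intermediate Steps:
p = -11994 (p = 7096 - 19090 = -11994)
b = -15008 (b = ((-7)² + 85)*(-112) = (49 + 85)*(-112) = 134*(-112) = -15008)
p/4702 + b/(-7156) = -11994/4702 - 15008/(-7156) = -11994*1/4702 - 15008*(-1/7156) = -5997/2351 + 3752/1789 = -1907681/4205939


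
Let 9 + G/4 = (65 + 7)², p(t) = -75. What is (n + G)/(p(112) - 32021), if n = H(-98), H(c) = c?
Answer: -10301/16048 ≈ -0.64189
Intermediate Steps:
n = -98
G = 20700 (G = -36 + 4*(65 + 7)² = -36 + 4*72² = -36 + 4*5184 = -36 + 20736 = 20700)
(n + G)/(p(112) - 32021) = (-98 + 20700)/(-75 - 32021) = 20602/(-32096) = 20602*(-1/32096) = -10301/16048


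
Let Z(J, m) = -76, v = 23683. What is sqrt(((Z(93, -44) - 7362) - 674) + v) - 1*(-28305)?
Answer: 28305 + sqrt(15571) ≈ 28430.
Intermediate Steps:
sqrt(((Z(93, -44) - 7362) - 674) + v) - 1*(-28305) = sqrt(((-76 - 7362) - 674) + 23683) - 1*(-28305) = sqrt((-7438 - 674) + 23683) + 28305 = sqrt(-8112 + 23683) + 28305 = sqrt(15571) + 28305 = 28305 + sqrt(15571)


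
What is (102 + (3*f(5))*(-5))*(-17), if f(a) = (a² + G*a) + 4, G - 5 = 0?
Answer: 12036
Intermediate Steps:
G = 5 (G = 5 + 0 = 5)
f(a) = 4 + a² + 5*a (f(a) = (a² + 5*a) + 4 = 4 + a² + 5*a)
(102 + (3*f(5))*(-5))*(-17) = (102 + (3*(4 + 5² + 5*5))*(-5))*(-17) = (102 + (3*(4 + 25 + 25))*(-5))*(-17) = (102 + (3*54)*(-5))*(-17) = (102 + 162*(-5))*(-17) = (102 - 810)*(-17) = -708*(-17) = 12036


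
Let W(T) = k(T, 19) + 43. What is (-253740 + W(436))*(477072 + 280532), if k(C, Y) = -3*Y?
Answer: -192245045416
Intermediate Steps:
W(T) = -14 (W(T) = -3*19 + 43 = -57 + 43 = -14)
(-253740 + W(436))*(477072 + 280532) = (-253740 - 14)*(477072 + 280532) = -253754*757604 = -192245045416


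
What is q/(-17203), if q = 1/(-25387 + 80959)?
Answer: -1/956005116 ≈ -1.0460e-9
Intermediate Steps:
q = 1/55572 ≈ 1.7995e-5
q/(-17203) = (1/55572)/(-17203) = (1/55572)*(-1/17203) = -1/956005116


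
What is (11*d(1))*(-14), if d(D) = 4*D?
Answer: -616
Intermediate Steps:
(11*d(1))*(-14) = (11*(4*1))*(-14) = (11*4)*(-14) = 44*(-14) = -616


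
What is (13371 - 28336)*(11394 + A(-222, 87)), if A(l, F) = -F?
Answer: -169209255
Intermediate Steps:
(13371 - 28336)*(11394 + A(-222, 87)) = (13371 - 28336)*(11394 - 1*87) = -14965*(11394 - 87) = -14965*11307 = -169209255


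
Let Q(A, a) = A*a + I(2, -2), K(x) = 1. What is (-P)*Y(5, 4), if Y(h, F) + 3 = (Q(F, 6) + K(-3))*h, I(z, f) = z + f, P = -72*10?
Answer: 87840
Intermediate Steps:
P = -720
I(z, f) = f + z
Q(A, a) = A*a (Q(A, a) = A*a + (-2 + 2) = A*a + 0 = A*a)
Y(h, F) = -3 + h*(1 + 6*F) (Y(h, F) = -3 + (F*6 + 1)*h = -3 + (6*F + 1)*h = -3 + (1 + 6*F)*h = -3 + h*(1 + 6*F))
(-P)*Y(5, 4) = (-1*(-720))*(-3 + 5 + 6*4*5) = 720*(-3 + 5 + 120) = 720*122 = 87840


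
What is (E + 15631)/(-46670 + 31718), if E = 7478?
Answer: -7703/4984 ≈ -1.5455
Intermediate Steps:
(E + 15631)/(-46670 + 31718) = (7478 + 15631)/(-46670 + 31718) = 23109/(-14952) = 23109*(-1/14952) = -7703/4984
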